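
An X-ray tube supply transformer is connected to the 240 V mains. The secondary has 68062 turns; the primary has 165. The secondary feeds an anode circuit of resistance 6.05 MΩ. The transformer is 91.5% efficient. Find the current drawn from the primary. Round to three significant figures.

I_p ≈ 7.38 A

V_s = 240 × 68062/165 = 98999 V.
I_s = V_s/R = 98999/(6.05×10^6) = 0.016364 A.
P_out = V_s I_s = 98999 × 0.016364 = 1620.0 W.
P_in = P_out/η = 1620.0/0.915 = 1770.5 W.
I_p = P_in/V_p = 1770.5/240 = 7.38 A.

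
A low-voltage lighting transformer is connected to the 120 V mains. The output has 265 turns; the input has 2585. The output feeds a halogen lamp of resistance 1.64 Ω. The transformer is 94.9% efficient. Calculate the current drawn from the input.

V_out = 120 × 265/2585 = 12.302 V.
I_out = V_out/R = 12.302/1.64 = 7.5011 A.
P_out = V_out I_out = 12.302 × 7.5011 = 92.276 W.
P_in = P_out/η = 92.276/0.949 = 97.235 W.
I_in = P_in/V_in = 97.235/120 = 0.810 A.

I_in ≈ 0.810 A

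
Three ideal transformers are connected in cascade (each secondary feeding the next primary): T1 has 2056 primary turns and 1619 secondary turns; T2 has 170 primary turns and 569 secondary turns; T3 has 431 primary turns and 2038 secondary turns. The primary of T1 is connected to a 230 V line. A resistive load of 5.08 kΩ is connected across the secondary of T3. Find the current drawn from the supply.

After T1: V = 230.00 × 1619/2056 = 181.11 V.
After T2: V = 181.11 × 569/170 = 606.20 V.
After T3: V = 606.20 × 2038/431 = 2866.4 V.
I_load = 2866.4/5080 = 0.56426 A, so P_out = 2866.4 × 0.56426 = 1617.4 W.
All ideal ⇒ P_in = P_out, so I_supply = 1617.4/230 = 7.03 A.

I_supply ≈ 7.03 A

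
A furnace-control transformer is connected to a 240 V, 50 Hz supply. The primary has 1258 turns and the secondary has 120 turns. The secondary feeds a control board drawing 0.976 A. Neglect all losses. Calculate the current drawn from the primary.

I_p ≈ 0.0931 A

For an ideal transformer I_p N_p = I_s N_s, so I_p = 0.976 × 120/1258 = 0.0931 A.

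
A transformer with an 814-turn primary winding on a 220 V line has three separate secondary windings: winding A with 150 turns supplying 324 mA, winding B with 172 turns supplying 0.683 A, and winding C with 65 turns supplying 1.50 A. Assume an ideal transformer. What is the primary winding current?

I_p ≈ 0.324 A

V_A = 220 × 150/814 = 40.541 V; V_B = 220 × 172/814 = 46.486 V; V_C = 220 × 65/814 = 17.568 V.
P_out = V_A I_A + V_B I_B + V_C I_C = 40.541×0.324 + 46.486×0.683 + 17.568×1.50 = 13.135 + 31.750 + 26.351 = 71.237 W.
Ideal ⇒ P_in = P_out, so I_p = P_out/V_p = 71.237/220 = 0.324 A.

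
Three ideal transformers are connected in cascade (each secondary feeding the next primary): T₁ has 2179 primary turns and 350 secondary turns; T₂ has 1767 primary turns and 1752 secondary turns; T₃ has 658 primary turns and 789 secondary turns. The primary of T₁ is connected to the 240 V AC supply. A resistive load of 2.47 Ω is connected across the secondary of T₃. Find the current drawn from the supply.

I_supply ≈ 3.54 A

Secondary of T₁: V = 240.00 × 350/2179 = 38.550 V.
Secondary of T₂: V = 38.550 × 1752/1767 = 38.223 V.
Secondary of T₃: V = 38.223 × 789/658 = 45.832 V.
I_load = 45.832/2.47 = 18.556 A, so P_out = 45.832 × 18.556 = 850.44 W.
All ideal ⇒ P_in = P_out, so I_supply = 850.44/240 = 3.54 A.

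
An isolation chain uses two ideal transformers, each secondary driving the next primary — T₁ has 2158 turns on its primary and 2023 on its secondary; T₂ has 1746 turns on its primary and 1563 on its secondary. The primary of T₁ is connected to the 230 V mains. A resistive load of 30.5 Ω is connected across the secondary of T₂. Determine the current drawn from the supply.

I_supply ≈ 5.31 A

Secondary of T₁: V = 230.00 × 2023/2158 = 215.61 V.
Secondary of T₂: V = 215.61 × 1563/1746 = 193.01 V.
I_load = 193.01/30.5 = 6.3283 A, so P_out = 193.01 × 6.3283 = 1221.4 W.
All ideal ⇒ P_in = P_out, so I_supply = 1221.4/230 = 5.31 A.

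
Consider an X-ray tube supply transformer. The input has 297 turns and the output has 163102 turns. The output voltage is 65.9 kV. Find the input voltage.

V_in ≈ 120 V

V_in/V_out = N_in/N_out, so V_in = 65900 × 297/163102 = 120 V.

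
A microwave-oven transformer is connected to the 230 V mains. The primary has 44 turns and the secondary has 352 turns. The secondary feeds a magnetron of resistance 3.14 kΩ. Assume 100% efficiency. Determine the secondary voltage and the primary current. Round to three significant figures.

V_s = V_p × N_s/N_p = 230 × 352/44 = 1840.0 V.
I_s = V_s/R = 1840.0/3140 = 0.58599 A.
I_p = I_s × N_s/N_p = 0.58599 × 352/44 = 4.69 A.

V_s ≈ 1840 V, I_p ≈ 4.69 A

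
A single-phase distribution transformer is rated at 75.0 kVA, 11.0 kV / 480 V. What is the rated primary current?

I_p ≈ 6.82 A

I_p = S/V_p = 75000/11000 = 6.82 A.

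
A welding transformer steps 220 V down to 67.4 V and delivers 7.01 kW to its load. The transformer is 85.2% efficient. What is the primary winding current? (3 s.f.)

I_p ≈ 37.4 A

P_in = P_out/η = 7010/0.852 = 8227.7 W.
I_p = P_in/V_p = 8227.7/220 = 37.4 A.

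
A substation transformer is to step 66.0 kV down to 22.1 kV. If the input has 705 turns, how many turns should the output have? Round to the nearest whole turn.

N_out/N_in = V_out/V_in, so N_out = 705 × 22100/66000 = 236.1 ≈ 236 turns.

N_out = 236 turns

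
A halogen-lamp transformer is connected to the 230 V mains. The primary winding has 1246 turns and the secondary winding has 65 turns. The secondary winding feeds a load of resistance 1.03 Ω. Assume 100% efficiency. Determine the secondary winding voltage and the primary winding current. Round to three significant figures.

V_s ≈ 12.0 V, I_p ≈ 0.608 A

V_s = V_p × N_s/N_p = 230 × 65/1246 = 11.998 V.
I_s = V_s/R = 11.998/1.03 = 11.649 A.
I_p = I_s × N_s/N_p = 11.649 × 65/1246 = 0.608 A.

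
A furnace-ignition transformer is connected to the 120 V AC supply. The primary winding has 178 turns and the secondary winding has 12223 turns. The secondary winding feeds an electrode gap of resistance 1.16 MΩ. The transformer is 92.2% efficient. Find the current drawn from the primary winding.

V_s = 120 × 12223/178 = 8240.2 V.
I_s = V_s/R = 8240.2/(1.16×10^6) = 0.0071036 A.
P_out = V_s I_s = 8240.2 × 0.0071036 = 58.536 W.
P_in = P_out/η = 58.536/0.922 = 63.488 W.
I_p = P_in/V_p = 63.488/120 = 0.529 A.

I_p ≈ 0.529 A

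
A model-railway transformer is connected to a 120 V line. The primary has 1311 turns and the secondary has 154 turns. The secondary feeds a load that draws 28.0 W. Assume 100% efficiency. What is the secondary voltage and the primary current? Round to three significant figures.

V_s ≈ 14.1 V, I_p ≈ 0.233 A

V_s = V_p × N_s/N_p = 120 × 154/1311 = 14.096 V.
I_s = P/V_s = 28.0/14.096 = 1.9864 A.
I_p = I_s × N_s/N_p = 1.9864 × 154/1311 = 0.233 A.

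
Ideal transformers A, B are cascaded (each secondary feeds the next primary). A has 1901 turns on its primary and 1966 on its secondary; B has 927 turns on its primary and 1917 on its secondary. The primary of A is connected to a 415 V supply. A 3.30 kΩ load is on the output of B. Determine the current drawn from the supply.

I_supply ≈ 0.575 A

After A: V = 415.00 × 1966/1901 = 429.19 V.
After B: V = 429.19 × 1917/927 = 887.55 V.
I_load = 887.55/3300 = 0.26895 A, so P_out = 887.55 × 0.26895 = 238.71 W.
All ideal ⇒ P_in = P_out, so I_supply = 238.71/415 = 0.575 A.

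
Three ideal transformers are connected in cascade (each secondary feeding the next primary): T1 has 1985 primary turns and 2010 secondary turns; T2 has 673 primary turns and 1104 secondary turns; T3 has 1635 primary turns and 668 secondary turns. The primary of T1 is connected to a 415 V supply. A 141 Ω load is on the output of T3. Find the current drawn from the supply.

After T1: V = 415.00 × 2010/1985 = 420.23 V.
After T2: V = 420.23 × 1104/673 = 689.35 V.
After T3: V = 689.35 × 668/1635 = 281.64 V.
I_load = 281.64/141 = 1.9975 A, so P_out = 281.64 × 1.9975 = 562.57 W.
All ideal ⇒ P_in = P_out, so I_supply = 562.57/415 = 1.36 A.

I_supply ≈ 1.36 A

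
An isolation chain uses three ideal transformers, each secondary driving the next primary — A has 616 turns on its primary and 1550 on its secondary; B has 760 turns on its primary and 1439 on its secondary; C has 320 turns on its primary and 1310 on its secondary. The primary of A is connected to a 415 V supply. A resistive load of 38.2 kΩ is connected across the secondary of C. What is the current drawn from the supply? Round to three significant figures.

I_supply ≈ 4.13 A

After A: V = 415.00 × 1550/616 = 1044.2 V.
After B: V = 1044.2 × 1439/760 = 1977.2 V.
After C: V = 1977.2 × 1310/320 = 8094.1 V.
I_load = 8094.1/38200 = 0.21189 A, so P_out = 8094.1 × 0.21189 = 1715.0 W.
All ideal ⇒ P_in = P_out, so I_supply = 1715.0/415 = 4.13 A.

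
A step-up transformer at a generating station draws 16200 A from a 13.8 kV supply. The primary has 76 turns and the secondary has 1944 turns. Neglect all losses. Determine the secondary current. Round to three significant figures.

I_s/I_p = N_p/N_s, so I_s = 16200 × 76/1944 = 633 A.

I_s ≈ 633 A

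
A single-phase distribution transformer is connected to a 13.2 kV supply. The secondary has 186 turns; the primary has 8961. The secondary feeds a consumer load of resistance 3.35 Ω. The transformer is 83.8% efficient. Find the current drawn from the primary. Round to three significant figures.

V_s = 13200 × 186/8961 = 273.99 V.
I_s = V_s/R = 273.99/3.35 = 81.787 A.
P_out = V_s I_s = 273.99 × 81.787 = 22409 W.
P_in = P_out/η = 22409/0.838 = 26741 W.
I_p = P_in/V_p = 26741/13200 = 2.03 A.

I_p ≈ 2.03 A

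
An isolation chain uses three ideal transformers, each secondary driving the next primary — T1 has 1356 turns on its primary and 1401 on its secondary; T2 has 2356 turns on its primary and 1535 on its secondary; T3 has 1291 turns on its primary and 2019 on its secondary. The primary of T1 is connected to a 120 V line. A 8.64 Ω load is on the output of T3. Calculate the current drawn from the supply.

Secondary of T1: V = 120.00 × 1401/1356 = 123.98 V.
Secondary of T2: V = 123.98 × 1535/2356 = 80.778 V.
Secondary of T3: V = 80.778 × 2019/1291 = 126.33 V.
I_load = 126.33/8.64 = 14.621 A, so P_out = 126.33 × 14.621 = 1847.1 W.
All ideal ⇒ P_in = P_out, so I_supply = 1847.1/120 = 15.4 A.

I_supply ≈ 15.4 A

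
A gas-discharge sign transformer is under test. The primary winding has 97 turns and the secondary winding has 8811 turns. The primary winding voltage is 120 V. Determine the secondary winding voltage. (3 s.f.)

V_s ≈ 10900 V

V_s/V_p = N_s/N_p, so V_s = 120 × 8811/97 = 10900 V.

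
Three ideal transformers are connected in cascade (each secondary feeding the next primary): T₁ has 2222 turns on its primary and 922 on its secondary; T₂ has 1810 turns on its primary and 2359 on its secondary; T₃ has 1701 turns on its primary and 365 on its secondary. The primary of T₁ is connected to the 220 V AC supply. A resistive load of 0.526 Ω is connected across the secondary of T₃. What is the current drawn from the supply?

After T₁: V = 220.00 × 922/2222 = 91.287 V.
After T₂: V = 91.287 × 2359/1810 = 118.98 V.
After T₃: V = 118.98 × 365/1701 = 25.530 V.
I_load = 25.530/0.526 = 48.536 A, so P_out = 25.530 × 48.536 = 1239.1 W.
All ideal ⇒ P_in = P_out, so I_supply = 1239.1/220 = 5.63 A.

I_supply ≈ 5.63 A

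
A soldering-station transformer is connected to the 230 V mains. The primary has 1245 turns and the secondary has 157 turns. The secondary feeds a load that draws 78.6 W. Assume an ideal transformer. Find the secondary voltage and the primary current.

V_s ≈ 29.0 V, I_p ≈ 0.342 A

V_s = V_p × N_s/N_p = 230 × 157/1245 = 29.004 V.
I_s = P/V_s = 78.6/29.004 = 2.7100 A.
I_p = I_s × N_s/N_p = 2.7100 × 157/1245 = 0.342 A.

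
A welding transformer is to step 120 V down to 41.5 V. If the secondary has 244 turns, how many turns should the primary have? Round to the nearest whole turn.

N_p = 706 turns

N_p/N_s = V_p/V_s, so N_p = 244 × 120/41.5 = 705.5 ≈ 706 turns.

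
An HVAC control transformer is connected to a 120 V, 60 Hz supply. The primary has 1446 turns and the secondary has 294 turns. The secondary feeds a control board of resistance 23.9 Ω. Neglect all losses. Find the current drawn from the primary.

I_p ≈ 0.208 A

V_s = V_p × N_s/N_p = 120 × 294/1446 = 24.398 V.
I_s = V_s/R = 24.398/23.9 = 1.0209 A.
For an ideal transformer I_p N_p = I_s N_s, so I_p = 1.0209 × 294/1446 = 0.208 A.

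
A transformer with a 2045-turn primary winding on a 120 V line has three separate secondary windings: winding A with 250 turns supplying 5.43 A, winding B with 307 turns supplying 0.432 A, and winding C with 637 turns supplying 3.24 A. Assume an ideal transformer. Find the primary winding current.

V_A = 120 × 250/2045 = 14.670 V; V_B = 120 × 307/2045 = 18.015 V; V_C = 120 × 637/2045 = 37.379 V.
P_out = V_A I_A + V_B I_B + V_C I_C = 14.670×5.43 + 18.015×0.432 + 37.379×3.24 = 79.658 + 7.7823 + 121.11 = 208.55 W.
Ideal ⇒ P_in = P_out, so I_p = P_out/V_p = 208.55/120 = 1.74 A.

I_p ≈ 1.74 A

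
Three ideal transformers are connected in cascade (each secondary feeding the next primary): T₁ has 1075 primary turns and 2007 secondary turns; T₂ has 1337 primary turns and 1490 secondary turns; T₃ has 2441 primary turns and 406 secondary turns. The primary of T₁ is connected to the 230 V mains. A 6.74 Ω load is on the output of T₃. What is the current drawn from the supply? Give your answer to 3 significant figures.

I_supply ≈ 4.09 A

After T₁: V = 230.00 × 2007/1075 = 429.40 V.
After T₂: V = 429.40 × 1490/1337 = 478.54 V.
After T₃: V = 478.54 × 406/2441 = 79.594 V.
I_load = 79.594/6.74 = 11.809 A, so P_out = 79.594 × 11.809 = 939.94 W.
All ideal ⇒ P_in = P_out, so I_supply = 939.94/230 = 4.09 A.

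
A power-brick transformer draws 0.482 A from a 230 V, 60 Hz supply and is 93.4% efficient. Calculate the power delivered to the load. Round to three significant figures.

P_out ≈ 104 W

P_in = V_p I_p = 230 × 0.482 = 110.86 W.
P_out = η P_in = 0.934 × 110.86 = 104 W.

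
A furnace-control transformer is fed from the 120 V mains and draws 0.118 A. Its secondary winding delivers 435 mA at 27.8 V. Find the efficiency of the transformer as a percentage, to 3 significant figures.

η ≈ 85.4%

P_in = 120 × 0.118 = 14.1600 W.
P_out = 27.8 × 0.435 = 12.0930 W.
η = P_out/P_in = 12.0930/14.1600 = 0.854.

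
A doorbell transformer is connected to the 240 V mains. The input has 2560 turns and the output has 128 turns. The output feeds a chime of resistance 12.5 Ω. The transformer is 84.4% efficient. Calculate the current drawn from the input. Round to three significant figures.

I_in ≈ 0.0569 A

V_out = 240 × 128/2560 = 12.000 V.
I_out = V_out/R = 12.000/12.5 = 0.96000 A.
P_out = V_out I_out = 12.000 × 0.96000 = 11.520 W.
P_in = P_out/η = 11.520/0.844 = 13.649 W.
I_in = P_in/V_in = 13.649/240 = 0.0569 A.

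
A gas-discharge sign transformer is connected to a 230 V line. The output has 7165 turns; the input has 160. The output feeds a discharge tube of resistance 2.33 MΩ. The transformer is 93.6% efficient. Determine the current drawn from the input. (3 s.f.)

I_in ≈ 0.211 A

V_out = 230 × 7165/160 = 10300 V.
I_out = V_out/R = 10300/(2.33×10^6) = 0.0044205 A.
P_out = V_out I_out = 10300 × 0.0044205 = 45.529 W.
P_in = P_out/η = 45.529/0.936 = 48.643 W.
I_in = P_in/V_in = 48.643/230 = 0.211 A.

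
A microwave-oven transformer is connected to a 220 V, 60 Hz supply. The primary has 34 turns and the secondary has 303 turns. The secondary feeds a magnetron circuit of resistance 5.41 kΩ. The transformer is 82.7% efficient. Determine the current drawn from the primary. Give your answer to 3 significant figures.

V_s = 220 × 303/34 = 1960.6 V.
I_s = V_s/R = 1960.6/5410 = 0.36240 A.
P_out = V_s I_s = 1960.6 × 0.36240 = 710.52 W.
P_in = P_out/η = 710.52/0.827 = 859.15 W.
I_p = P_in/V_p = 859.15/220 = 3.91 A.

I_p ≈ 3.91 A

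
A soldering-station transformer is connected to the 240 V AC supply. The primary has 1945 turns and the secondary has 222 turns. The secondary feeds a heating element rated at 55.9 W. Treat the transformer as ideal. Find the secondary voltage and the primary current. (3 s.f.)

V_s = V_p × N_s/N_p = 240 × 222/1945 = 27.393 V.
I_s = P/V_s = 55.9/27.393 = 2.0406 A.
I_p = I_s × N_s/N_p = 2.0406 × 222/1945 = 0.233 A.

V_s ≈ 27.4 V, I_p ≈ 0.233 A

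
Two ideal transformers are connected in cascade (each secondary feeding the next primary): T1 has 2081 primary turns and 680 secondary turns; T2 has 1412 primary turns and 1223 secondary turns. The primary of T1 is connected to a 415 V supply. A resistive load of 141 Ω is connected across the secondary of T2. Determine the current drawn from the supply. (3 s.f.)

After T1: V = 415.00 × 680/2081 = 135.61 V.
After T2: V = 135.61 × 1223/1412 = 117.46 V.
I_load = 117.46/141 = 0.83302 A, so P_out = 117.46 × 0.83302 = 97.844 W.
All ideal ⇒ P_in = P_out, so I_supply = 97.844/415 = 0.236 A.

I_supply ≈ 0.236 A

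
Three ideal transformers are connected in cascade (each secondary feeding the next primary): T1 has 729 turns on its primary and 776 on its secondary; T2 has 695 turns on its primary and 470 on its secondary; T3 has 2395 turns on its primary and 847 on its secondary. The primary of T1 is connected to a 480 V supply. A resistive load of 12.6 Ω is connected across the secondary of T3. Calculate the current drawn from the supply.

I_supply ≈ 2.47 A

After T1: V = 480.00 × 776/729 = 510.95 V.
After T2: V = 510.95 × 470/695 = 345.53 V.
After T3: V = 345.53 × 847/2395 = 122.20 V.
I_load = 122.20/12.6 = 9.6983 A, so P_out = 122.20 × 9.6983 = 1185.1 W.
All ideal ⇒ P_in = P_out, so I_supply = 1185.1/480 = 2.47 A.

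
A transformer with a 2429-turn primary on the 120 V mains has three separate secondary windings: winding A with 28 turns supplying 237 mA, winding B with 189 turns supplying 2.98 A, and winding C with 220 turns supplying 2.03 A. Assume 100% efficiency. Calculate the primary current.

I_p ≈ 0.418 A

V_A = 120 × 28/2429 = 1.3833 V; V_B = 120 × 189/2429 = 9.3372 V; V_C = 120 × 220/2429 = 10.869 V.
P_out = V_A I_A + V_B I_B + V_C I_C = 1.3833×0.237 + 9.3372×2.98 + 10.869×2.03 = 0.32784 + 27.825 + 22.063 = 50.216 W.
Ideal ⇒ P_in = P_out, so I_p = P_out/V_p = 50.216/120 = 0.418 A.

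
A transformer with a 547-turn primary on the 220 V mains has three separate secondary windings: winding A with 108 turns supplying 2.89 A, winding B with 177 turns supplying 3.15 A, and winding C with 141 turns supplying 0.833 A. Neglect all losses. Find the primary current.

I_p ≈ 1.80 A

V_A = 220 × 108/547 = 43.437 V; V_B = 220 × 177/547 = 71.188 V; V_C = 220 × 141/547 = 56.709 V.
P_out = V_A I_A + V_B I_B + V_C I_C = 43.437×2.89 + 71.188×3.15 + 56.709×0.833 = 125.53 + 224.24 + 47.239 = 397.01 W.
Ideal ⇒ P_in = P_out, so I_p = P_out/V_p = 397.01/220 = 1.80 A.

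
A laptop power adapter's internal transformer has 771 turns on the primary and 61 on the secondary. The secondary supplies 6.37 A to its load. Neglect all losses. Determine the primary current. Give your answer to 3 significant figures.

For an ideal transformer I_p/I_s = N_s/N_p, so I_p = 6.37 × 61/771 = 0.504 A.

I_p ≈ 0.504 A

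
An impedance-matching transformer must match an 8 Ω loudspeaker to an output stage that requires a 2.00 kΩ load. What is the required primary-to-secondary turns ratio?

Z_p/Z_s = (N_p/N_s)², so N_p/N_s = √(2000/8) = √250 = 15.8.

N_p/N_s ≈ 15.8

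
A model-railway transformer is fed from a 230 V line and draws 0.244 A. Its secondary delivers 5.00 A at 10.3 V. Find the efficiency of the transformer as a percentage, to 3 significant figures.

P_in = 230 × 0.244 = 56.1200 W.
P_out = 10.3 × 5.00 = 51.5000 W.
η = P_out/P_in = 51.5000/56.1200 = 0.918.

η ≈ 91.8%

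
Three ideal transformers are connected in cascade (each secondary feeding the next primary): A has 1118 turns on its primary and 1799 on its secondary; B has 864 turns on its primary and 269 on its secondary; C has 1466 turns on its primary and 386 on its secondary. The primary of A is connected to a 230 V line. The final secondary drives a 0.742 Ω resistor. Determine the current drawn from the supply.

Secondary of A: V = 230.00 × 1799/1118 = 370.10 V.
Secondary of B: V = 370.10 × 269/864 = 115.23 V.
Secondary of C: V = 115.23 × 386/1466 = 30.340 V.
I_load = 30.340/0.742 = 40.889 A, so P_out = 30.340 × 40.889 = 1240.5 W.
All ideal ⇒ P_in = P_out, so I_supply = 1240.5/230 = 5.39 A.

I_supply ≈ 5.39 A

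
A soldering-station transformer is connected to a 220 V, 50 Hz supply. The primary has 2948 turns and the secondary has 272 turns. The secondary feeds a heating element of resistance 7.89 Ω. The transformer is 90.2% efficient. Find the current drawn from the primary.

V_s = 220 × 272/2948 = 20.299 V.
I_s = V_s/R = 20.299/7.89 = 2.5727 A.
P_out = V_s I_s = 20.299 × 2.5727 = 52.222 W.
P_in = P_out/η = 52.222/0.902 = 57.895 W.
I_p = P_in/V_p = 57.895/220 = 0.263 A.

I_p ≈ 0.263 A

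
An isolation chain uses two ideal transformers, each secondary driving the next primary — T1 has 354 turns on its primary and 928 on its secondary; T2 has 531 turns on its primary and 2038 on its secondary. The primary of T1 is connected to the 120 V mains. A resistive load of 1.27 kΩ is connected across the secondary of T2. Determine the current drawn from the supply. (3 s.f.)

I_supply ≈ 9.57 A

Secondary of T1: V = 120.00 × 928/354 = 314.58 V.
Secondary of T2: V = 314.58 × 2038/531 = 1207.4 V.
I_load = 1207.4/1270 = 0.95067 A, so P_out = 1207.4 × 0.95067 = 1147.8 W.
All ideal ⇒ P_in = P_out, so I_supply = 1147.8/120 = 9.57 A.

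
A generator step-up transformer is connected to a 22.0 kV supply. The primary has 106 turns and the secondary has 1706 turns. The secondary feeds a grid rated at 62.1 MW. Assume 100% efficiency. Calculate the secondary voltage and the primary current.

V_s = V_p × N_s/N_p = 22000 × 1706/106 = 354080 V.
I_s = P/V_s = 6.21×10^7/354080 = 175.39 A.
I_p = I_s × N_s/N_p = 175.39 × 1706/106 = 2820 A.

V_s ≈ 354000 V, I_p ≈ 2820 A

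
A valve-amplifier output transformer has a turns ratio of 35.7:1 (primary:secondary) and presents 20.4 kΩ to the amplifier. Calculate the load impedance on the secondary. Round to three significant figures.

Z_s = Z_p/(N_p/N_s)² = 20400/35.7² = 16.0 Ω.

Z_s ≈ 16.0 Ω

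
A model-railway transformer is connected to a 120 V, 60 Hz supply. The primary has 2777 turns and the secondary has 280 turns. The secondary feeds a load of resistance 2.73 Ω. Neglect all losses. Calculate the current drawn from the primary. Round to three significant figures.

I_p ≈ 0.447 A

V_s = V_p × N_s/N_p = 120 × 280/2777 = 12.099 V.
I_s = V_s/R = 12.099/2.73 = 4.4320 A.
For an ideal transformer I_p N_p = I_s N_s, so I_p = 4.4320 × 280/2777 = 0.447 A.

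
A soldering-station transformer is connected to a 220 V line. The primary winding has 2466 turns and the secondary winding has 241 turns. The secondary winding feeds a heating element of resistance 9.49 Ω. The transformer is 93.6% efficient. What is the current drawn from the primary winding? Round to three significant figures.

I_p ≈ 0.237 A

V_s = 220 × 241/2466 = 21.500 V.
I_s = V_s/R = 21.500/9.49 = 2.2656 A.
P_out = V_s I_s = 21.500 × 2.2656 = 48.711 W.
P_in = P_out/η = 48.711/0.936 = 52.042 W.
I_p = P_in/V_p = 52.042/220 = 0.237 A.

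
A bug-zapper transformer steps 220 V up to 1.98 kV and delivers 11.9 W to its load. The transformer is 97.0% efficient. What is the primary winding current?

I_p ≈ 0.0558 A

P_in = P_out/η = 11.9/0.970 = 12.268 W.
I_p = P_in/V_p = 12.268/220 = 0.0558 A.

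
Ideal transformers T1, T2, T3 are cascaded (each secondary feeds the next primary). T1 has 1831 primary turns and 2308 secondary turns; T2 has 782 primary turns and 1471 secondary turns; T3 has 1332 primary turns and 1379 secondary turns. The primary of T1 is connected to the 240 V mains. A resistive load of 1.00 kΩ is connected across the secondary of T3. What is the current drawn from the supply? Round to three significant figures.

I_supply ≈ 1.45 A

After T1: V = 240.00 × 2308/1831 = 302.52 V.
After T2: V = 302.52 × 1471/782 = 569.07 V.
After T3: V = 569.07 × 1379/1332 = 589.15 V.
I_load = 589.15/1000 = 0.58915 A, so P_out = 589.15 × 0.58915 = 347.10 W.
All ideal ⇒ P_in = P_out, so I_supply = 347.10/240 = 1.45 A.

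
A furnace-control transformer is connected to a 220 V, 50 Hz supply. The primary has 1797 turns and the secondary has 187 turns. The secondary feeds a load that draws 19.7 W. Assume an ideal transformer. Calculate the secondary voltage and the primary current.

V_s = V_p × N_s/N_p = 220 × 187/1797 = 22.894 V.
I_s = P/V_s = 19.7/22.894 = 0.86050 A.
I_p = I_s × N_s/N_p = 0.86050 × 187/1797 = 0.0895 A.

V_s ≈ 22.9 V, I_p ≈ 0.0895 A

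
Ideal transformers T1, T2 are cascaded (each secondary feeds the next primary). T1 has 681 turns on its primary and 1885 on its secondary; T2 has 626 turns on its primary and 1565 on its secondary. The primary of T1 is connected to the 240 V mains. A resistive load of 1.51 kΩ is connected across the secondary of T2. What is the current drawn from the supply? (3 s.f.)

I_supply ≈ 7.61 A

Secondary of T1: V = 240.00 × 1885/681 = 664.32 V.
Secondary of T2: V = 664.32 × 1565/626 = 1660.8 V.
I_load = 1660.8/1510 = 1.0999 A, so P_out = 1660.8 × 1.0999 = 1826.6 W.
All ideal ⇒ P_in = P_out, so I_supply = 1826.6/240 = 7.61 A.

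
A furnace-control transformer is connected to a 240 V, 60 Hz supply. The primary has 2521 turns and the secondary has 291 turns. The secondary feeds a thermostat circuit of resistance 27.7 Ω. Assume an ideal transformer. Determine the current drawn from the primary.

I_p ≈ 0.115 A

V_s = V_p × N_s/N_p = 240 × 291/2521 = 27.703 V.
I_s = V_s/R = 27.703/27.7 = 1.0001 A.
For an ideal transformer I_p N_p = I_s N_s, so I_p = 1.0001 × 291/2521 = 0.115 A.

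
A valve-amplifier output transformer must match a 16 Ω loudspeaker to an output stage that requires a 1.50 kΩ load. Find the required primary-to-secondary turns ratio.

N_p/N_s ≈ 9.68

Z_p/Z_s = (N_p/N_s)², so N_p/N_s = √(1500/16) = √93.8 = 9.68.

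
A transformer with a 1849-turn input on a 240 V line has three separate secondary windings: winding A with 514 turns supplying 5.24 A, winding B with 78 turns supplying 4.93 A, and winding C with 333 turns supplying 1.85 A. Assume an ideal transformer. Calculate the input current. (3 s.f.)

V_A = 240 × 514/1849 = 66.717 V; V_B = 240 × 78/1849 = 10.124 V; V_C = 240 × 333/1849 = 43.223 V.
P_out = V_A I_A + V_B I_B + V_C I_C = 66.717×5.24 + 10.124×4.93 + 43.223×1.85 = 349.60 + 49.913 + 79.963 = 479.47 W.
Ideal ⇒ P_in = P_out, so I_in = P_out/V_in = 479.47/240 = 2.00 A.

I_in ≈ 2.00 A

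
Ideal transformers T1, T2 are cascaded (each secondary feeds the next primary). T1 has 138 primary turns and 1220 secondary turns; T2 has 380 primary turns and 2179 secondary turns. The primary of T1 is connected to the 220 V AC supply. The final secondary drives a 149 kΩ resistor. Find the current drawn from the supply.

Secondary of T1: V = 220.00 × 1220/138 = 1944.9 V.
Secondary of T2: V = 1944.9 × 2179/380 = 11153 V.
I_load = 11153/149000 = 0.074850 A, so P_out = 11153 × 0.074850 = 834.77 W.
All ideal ⇒ P_in = P_out, so I_supply = 834.77/220 = 3.79 A.

I_supply ≈ 3.79 A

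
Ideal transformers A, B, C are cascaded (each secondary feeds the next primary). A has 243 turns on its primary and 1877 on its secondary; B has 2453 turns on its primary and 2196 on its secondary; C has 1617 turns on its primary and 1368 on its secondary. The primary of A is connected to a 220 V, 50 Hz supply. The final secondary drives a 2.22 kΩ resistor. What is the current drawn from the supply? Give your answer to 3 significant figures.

I_supply ≈ 3.39 A

After A: V = 220.00 × 1877/243 = 1699.3 V.
After B: V = 1699.3 × 2196/2453 = 1521.3 V.
After C: V = 1521.3 × 1368/1617 = 1287.0 V.
I_load = 1287.0/2220 = 0.57975 A, so P_out = 1287.0 × 0.57975 = 746.16 W.
All ideal ⇒ P_in = P_out, so I_supply = 746.16/220 = 3.39 A.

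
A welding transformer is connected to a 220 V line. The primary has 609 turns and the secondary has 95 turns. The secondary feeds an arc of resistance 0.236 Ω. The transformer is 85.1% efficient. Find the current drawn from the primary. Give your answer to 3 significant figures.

I_p ≈ 26.7 A

V_s = 220 × 95/609 = 34.319 V.
I_s = V_s/R = 34.319/0.236 = 145.42 A.
P_out = V_s I_s = 34.319 × 145.42 = 4990.5 W.
P_in = P_out/η = 4990.5/0.851 = 5864.3 W.
I_p = P_in/V_p = 5864.3/220 = 26.7 A.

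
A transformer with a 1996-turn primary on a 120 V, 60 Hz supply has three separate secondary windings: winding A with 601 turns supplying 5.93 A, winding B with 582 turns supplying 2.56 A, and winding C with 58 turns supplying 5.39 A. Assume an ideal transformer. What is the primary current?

I_p ≈ 2.69 A

V_A = 120 × 601/1996 = 36.132 V; V_B = 120 × 582/1996 = 34.990 V; V_C = 120 × 58/1996 = 3.4870 V.
P_out = V_A I_A + V_B I_B + V_C I_C = 36.132×5.93 + 34.990×2.56 + 3.4870×5.39 = 214.26 + 89.574 + 18.795 = 322.63 W.
Ideal ⇒ P_in = P_out, so I_p = P_out/V_p = 322.63/120 = 2.69 A.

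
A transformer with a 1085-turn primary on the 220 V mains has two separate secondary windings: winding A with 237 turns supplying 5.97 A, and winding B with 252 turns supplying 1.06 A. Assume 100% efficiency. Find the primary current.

I_p ≈ 1.55 A

V_A = 220 × 237/1085 = 48.055 V; V_B = 220 × 252/1085 = 51.097 V.
P_out = V_A I_A + V_B I_B = 48.055×5.97 + 51.097×1.06 = 286.89 + 54.163 = 341.05 W.
Ideal ⇒ P_in = P_out, so I_p = P_out/V_p = 341.05/220 = 1.55 A.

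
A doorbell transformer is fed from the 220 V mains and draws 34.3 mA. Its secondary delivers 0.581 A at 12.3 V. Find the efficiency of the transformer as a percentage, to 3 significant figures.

η ≈ 94.7%

P_in = 220 × 0.0343 = 7.54600 W.
P_out = 12.3 × 0.581 = 7.14630 W.
η = P_out/P_in = 7.14630/7.54600 = 0.947.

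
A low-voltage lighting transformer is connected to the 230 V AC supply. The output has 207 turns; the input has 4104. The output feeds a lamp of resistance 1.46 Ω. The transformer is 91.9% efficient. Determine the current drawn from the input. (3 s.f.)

I_in ≈ 0.436 A

V_out = 230 × 207/4104 = 11.601 V.
I_out = V_out/R = 11.601/1.46 = 7.9458 A.
P_out = V_out I_out = 11.601 × 7.9458 = 92.178 W.
P_in = P_out/η = 92.178/0.919 = 100.30 W.
I_in = P_in/V_in = 100.30/230 = 0.436 A.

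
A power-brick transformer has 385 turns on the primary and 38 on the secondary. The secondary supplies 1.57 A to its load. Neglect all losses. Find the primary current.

For an ideal transformer I_p/I_s = N_s/N_p, so I_p = 1.57 × 38/385 = 0.155 A.

I_p ≈ 0.155 A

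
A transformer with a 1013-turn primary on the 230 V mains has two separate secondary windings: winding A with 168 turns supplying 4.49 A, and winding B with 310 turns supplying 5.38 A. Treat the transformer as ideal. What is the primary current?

V_A = 230 × 168/1013 = 38.144 V; V_B = 230 × 310/1013 = 70.385 V.
P_out = V_A I_A + V_B I_B = 38.144×4.49 + 70.385×5.38 = 171.27 + 378.67 = 549.94 W.
Ideal ⇒ P_in = P_out, so I_p = P_out/V_p = 549.94/230 = 2.39 A.

I_p ≈ 2.39 A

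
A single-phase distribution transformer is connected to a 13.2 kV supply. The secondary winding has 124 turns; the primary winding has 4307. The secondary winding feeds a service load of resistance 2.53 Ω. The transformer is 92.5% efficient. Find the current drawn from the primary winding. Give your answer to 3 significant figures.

V_s = 13200 × 124/4307 = 380.03 V.
I_s = V_s/R = 380.03/2.53 = 150.21 A.
P_out = V_s I_s = 380.03 × 150.21 = 57085 W.
P_in = P_out/η = 57085/0.925 = 61713 W.
I_p = P_in/V_p = 61713/13200 = 4.68 A.

I_p ≈ 4.68 A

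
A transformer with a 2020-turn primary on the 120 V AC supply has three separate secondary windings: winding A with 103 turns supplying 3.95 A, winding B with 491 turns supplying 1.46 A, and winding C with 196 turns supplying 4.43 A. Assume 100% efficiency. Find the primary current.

V_A = 120 × 103/2020 = 6.1188 V; V_B = 120 × 491/2020 = 29.168 V; V_C = 120 × 196/2020 = 11.644 V.
P_out = V_A I_A + V_B I_B + V_C I_C = 6.1188×3.95 + 29.168×1.46 + 11.644×4.43 = 24.169 + 42.586 + 51.581 = 118.34 W.
Ideal ⇒ P_in = P_out, so I_p = P_out/V_p = 118.34/120 = 0.986 A.

I_p ≈ 0.986 A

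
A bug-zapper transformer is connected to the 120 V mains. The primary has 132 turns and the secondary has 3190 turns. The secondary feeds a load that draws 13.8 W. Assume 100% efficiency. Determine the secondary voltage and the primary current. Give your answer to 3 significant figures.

V_s = V_p × N_s/N_p = 120 × 3190/132 = 2900.0 V.
I_s = P/V_s = 13.8/2900.0 = 0.0047586 A.
I_p = I_s × N_s/N_p = 0.0047586 × 3190/132 = 0.115 A.

V_s ≈ 2900 V, I_p ≈ 0.115 A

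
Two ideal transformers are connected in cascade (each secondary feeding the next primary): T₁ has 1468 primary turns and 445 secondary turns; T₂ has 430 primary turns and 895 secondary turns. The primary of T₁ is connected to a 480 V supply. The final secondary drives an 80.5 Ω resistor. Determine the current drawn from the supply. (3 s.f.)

I_supply ≈ 2.37 A

After T₁: V = 480.00 × 445/1468 = 145.50 V.
After T₂: V = 145.50 × 895/430 = 302.85 V.
I_load = 302.85/80.5 = 3.7621 A, so P_out = 302.85 × 3.7621 = 1139.4 W.
All ideal ⇒ P_in = P_out, so I_supply = 1139.4/480 = 2.37 A.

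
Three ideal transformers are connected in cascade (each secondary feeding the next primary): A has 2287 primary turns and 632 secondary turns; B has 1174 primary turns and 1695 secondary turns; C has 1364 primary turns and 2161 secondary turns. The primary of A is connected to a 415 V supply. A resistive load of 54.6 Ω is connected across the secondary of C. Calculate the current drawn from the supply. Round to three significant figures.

After A: V = 415.00 × 632/2287 = 114.68 V.
After B: V = 114.68 × 1695/1174 = 165.58 V.
After C: V = 165.58 × 2161/1364 = 262.33 V.
I_load = 262.33/54.6 = 4.8045 A, so P_out = 262.33 × 4.8045 = 1260.3 W.
All ideal ⇒ P_in = P_out, so I_supply = 1260.3/415 = 3.04 A.

I_supply ≈ 3.04 A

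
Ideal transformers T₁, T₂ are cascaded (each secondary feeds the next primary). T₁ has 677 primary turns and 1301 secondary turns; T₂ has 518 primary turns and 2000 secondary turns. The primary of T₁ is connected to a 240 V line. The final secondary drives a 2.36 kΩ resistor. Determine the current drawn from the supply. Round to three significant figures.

I_supply ≈ 5.60 A

Secondary of T₁: V = 240.00 × 1301/677 = 461.21 V.
Secondary of T₂: V = 461.21 × 2000/518 = 1780.7 V.
I_load = 1780.7/2360 = 0.75455 A, so P_out = 1780.7 × 0.75455 = 1343.7 W.
All ideal ⇒ P_in = P_out, so I_supply = 1343.7/240 = 5.60 A.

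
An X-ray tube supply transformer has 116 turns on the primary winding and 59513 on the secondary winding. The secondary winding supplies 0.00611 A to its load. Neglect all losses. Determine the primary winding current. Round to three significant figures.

For an ideal transformer I_p/I_s = N_s/N_p, so I_p = 0.00611 × 59513/116 = 3.13 A.

I_p ≈ 3.13 A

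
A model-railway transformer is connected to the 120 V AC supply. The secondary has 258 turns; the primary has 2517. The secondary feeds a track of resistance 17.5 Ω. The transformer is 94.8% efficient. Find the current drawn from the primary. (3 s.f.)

V_s = 120 × 258/2517 = 12.300 V.
I_s = V_s/R = 12.300/17.5 = 0.70288 A.
P_out = V_s I_s = 12.300 × 0.70288 = 8.6456 W.
P_in = P_out/η = 8.6456/0.948 = 9.1199 W.
I_p = P_in/V_p = 9.1199/120 = 0.0760 A.

I_p ≈ 0.0760 A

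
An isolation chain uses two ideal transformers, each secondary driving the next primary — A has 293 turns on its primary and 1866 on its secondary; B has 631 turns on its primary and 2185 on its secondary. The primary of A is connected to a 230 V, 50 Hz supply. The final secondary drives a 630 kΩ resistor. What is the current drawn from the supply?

I_supply ≈ 0.178 A

Secondary of A: V = 230.00 × 1866/293 = 1464.8 V.
Secondary of B: V = 1464.8 × 2185/631 = 5072.2 V.
I_load = 5072.2/630000 = 0.0080511 A, so P_out = 5072.2 × 0.0080511 = 40.836 W.
All ideal ⇒ P_in = P_out, so I_supply = 40.836/230 = 0.178 A.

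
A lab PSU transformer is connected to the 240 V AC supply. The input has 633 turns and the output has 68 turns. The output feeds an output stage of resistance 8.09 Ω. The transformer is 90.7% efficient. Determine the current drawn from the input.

V_out = 240 × 68/633 = 25.782 V.
I_out = V_out/R = 25.782/8.09 = 3.1869 A.
P_out = V_out I_out = 25.782 × 3.1869 = 82.165 W.
P_in = P_out/η = 82.165/0.907 = 90.589 W.
I_in = P_in/V_in = 90.589/240 = 0.377 A.

I_in ≈ 0.377 A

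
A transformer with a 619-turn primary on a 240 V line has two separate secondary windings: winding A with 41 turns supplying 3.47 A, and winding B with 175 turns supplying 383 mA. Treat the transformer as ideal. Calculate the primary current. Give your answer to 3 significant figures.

V_A = 240 × 41/619 = 15.897 V; V_B = 240 × 175/619 = 67.851 V.
P_out = V_A I_A + V_B I_B = 15.897×3.47 + 67.851×0.383 = 55.161 + 25.987 = 81.148 W.
Ideal ⇒ P_in = P_out, so I_p = P_out/V_p = 81.148/240 = 0.338 A.

I_p ≈ 0.338 A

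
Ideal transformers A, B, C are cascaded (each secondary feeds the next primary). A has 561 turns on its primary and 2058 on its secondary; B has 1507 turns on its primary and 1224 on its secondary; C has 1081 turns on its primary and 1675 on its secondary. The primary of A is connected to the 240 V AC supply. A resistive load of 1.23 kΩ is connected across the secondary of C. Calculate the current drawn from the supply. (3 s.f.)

Secondary of A: V = 240.00 × 2058/561 = 880.43 V.
Secondary of B: V = 880.43 × 1224/1507 = 715.09 V.
Secondary of C: V = 715.09 × 1675/1081 = 1108.0 V.
I_load = 1108.0/1230 = 0.90084 A, so P_out = 1108.0 × 0.90084 = 998.15 W.
All ideal ⇒ P_in = P_out, so I_supply = 998.15/240 = 4.16 A.

I_supply ≈ 4.16 A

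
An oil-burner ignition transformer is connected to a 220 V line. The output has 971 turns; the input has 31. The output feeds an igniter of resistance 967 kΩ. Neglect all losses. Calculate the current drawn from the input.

I_in ≈ 0.223 A

V_out = V_in × N_out/N_in = 220 × 971/31 = 6891.0 V.
I_out = V_out/R = 6891.0/967000 = 0.0071261 A.
For an ideal transformer I_in N_in = I_out N_out, so I_in = 0.0071261 × 971/31 = 0.223 A.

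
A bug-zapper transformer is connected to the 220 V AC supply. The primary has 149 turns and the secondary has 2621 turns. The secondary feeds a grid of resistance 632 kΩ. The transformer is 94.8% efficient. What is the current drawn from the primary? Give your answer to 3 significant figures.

I_p ≈ 0.114 A

V_s = 220 × 2621/149 = 3869.9 V.
I_s = V_s/R = 3869.9/632000 = 0.0061233 A.
P_out = V_s I_s = 3869.9 × 0.0061233 = 23.697 W.
P_in = P_out/η = 23.697/0.948 = 24.997 W.
I_p = P_in/V_p = 24.997/220 = 0.114 A.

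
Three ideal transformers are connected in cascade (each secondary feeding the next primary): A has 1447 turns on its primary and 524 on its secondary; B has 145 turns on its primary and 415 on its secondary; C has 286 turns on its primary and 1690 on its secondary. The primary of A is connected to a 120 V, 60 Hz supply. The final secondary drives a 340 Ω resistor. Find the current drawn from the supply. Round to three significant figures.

I_supply ≈ 13.2 A

After A: V = 120.00 × 524/1447 = 43.455 V.
After B: V = 43.455 × 415/145 = 124.37 V.
After C: V = 124.37 × 1690/286 = 734.93 V.
I_load = 734.93/340 = 2.1616 A, so P_out = 734.93 × 2.1616 = 1588.6 W.
All ideal ⇒ P_in = P_out, so I_supply = 1588.6/120 = 13.2 A.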